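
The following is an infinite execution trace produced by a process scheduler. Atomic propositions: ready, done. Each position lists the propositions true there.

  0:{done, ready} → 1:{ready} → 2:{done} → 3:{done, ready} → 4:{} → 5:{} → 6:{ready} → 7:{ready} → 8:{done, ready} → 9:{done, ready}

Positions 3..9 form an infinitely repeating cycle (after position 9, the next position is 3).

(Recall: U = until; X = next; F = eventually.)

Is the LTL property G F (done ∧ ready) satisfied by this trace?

F (done ∧ ready) holds at every position 0..9, and those are all positions ever visited, so G F (done ∧ ready) holds.

Holds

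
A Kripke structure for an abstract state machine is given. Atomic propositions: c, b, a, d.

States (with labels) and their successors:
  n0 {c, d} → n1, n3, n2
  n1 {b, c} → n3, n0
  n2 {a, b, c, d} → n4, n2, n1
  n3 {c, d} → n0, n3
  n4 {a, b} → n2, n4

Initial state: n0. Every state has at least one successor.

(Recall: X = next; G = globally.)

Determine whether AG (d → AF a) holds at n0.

Violated

States satisfying d → AF a: {n1, n2, n4}.
States satisfying AG (d → AF a): ∅.
n0 is reachable from n0 and violates d → AF a, so AG fails at n0.
n0 ∉ Sat(AG (d → AF a)).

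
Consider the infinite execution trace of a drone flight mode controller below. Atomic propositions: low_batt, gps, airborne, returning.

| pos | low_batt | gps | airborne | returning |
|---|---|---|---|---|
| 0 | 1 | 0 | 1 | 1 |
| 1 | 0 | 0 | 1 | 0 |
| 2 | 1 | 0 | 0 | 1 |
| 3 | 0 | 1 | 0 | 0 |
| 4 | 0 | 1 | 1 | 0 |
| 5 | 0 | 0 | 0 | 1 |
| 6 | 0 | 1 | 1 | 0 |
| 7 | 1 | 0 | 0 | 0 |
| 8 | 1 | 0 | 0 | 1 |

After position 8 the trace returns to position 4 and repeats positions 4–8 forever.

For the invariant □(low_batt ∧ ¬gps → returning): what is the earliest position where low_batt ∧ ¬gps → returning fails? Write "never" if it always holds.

7

Check low_batt ∧ ¬gps → returning at each position in order: 0 ✓, 1 ✓, 2 ✓, 3 ✓, 4 ✓, 5 ✓, 6 ✓.
At position 7 the labels are {low_batt}, so low_batt ∧ ¬gps → returning is false there. This is the first violation.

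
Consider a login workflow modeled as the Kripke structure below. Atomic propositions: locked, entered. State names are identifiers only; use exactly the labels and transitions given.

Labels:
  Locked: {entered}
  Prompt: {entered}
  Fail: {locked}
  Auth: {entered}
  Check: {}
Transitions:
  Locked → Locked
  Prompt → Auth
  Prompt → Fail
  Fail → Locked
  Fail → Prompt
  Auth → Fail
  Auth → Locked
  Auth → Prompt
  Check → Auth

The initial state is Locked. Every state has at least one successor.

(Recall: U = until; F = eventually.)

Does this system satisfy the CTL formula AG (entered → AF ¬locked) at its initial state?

States satisfying entered → AF ¬locked: {Locked, Prompt, Fail, Auth, Check}.
States satisfying AG (entered → AF ¬locked): {Locked, Prompt, Fail, Auth, Check}.
Every state reachable from Locked satisfies entered → AF ¬locked.
Locked ∈ Sat(AG (entered → AF ¬locked)).

Satisfied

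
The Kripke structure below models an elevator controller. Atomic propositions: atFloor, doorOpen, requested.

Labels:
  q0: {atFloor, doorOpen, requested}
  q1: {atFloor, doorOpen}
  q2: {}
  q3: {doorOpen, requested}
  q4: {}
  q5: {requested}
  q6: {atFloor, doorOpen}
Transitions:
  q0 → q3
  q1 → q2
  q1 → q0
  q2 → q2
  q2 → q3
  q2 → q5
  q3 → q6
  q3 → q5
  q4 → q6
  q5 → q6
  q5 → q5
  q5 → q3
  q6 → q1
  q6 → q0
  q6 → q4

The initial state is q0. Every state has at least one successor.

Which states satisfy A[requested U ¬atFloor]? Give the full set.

{q0, q2, q3, q4, q5}

States satisfying requested: {q0, q3, q5}.
States satisfying ¬atFloor: {q2, q3, q4, q5}.
States satisfying A[requested U ¬atFloor]: {q0, q2, q3, q4, q5}.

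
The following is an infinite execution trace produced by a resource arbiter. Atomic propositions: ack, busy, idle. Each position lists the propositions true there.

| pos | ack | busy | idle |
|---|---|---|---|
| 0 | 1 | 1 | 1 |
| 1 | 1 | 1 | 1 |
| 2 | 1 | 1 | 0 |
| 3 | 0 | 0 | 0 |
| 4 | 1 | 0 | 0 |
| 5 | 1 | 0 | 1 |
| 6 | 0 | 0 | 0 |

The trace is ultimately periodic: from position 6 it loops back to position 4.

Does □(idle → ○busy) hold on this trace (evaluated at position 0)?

idle → ○busy must hold at every position from 0 onward. It fails at position 5, so □(idle → ○busy) is false.
Positions where idle holds: 0, 1, 5.
Check ○busy at each: 0→ok, 1→ok, 5→fails.

Does not hold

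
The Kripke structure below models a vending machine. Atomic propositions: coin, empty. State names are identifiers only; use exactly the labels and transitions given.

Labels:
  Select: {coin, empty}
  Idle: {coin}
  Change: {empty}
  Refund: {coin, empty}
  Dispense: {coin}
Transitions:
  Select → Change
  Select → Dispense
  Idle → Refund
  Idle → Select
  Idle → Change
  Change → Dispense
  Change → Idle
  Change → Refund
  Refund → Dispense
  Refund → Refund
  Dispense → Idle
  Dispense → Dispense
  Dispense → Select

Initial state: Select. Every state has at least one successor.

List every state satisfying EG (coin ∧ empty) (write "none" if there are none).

{Refund}

States satisfying coin ∧ empty: {Select, Refund}.
States satisfying EG (coin ∧ empty): {Refund}.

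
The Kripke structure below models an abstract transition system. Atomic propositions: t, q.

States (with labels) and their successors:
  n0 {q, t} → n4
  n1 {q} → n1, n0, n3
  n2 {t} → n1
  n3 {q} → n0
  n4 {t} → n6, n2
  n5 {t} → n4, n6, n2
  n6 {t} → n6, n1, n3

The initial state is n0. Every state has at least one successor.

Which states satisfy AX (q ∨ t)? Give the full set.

States satisfying q ∨ t: {n0, n1, n2, n3, n4, n5, n6}.
States satisfying AX (q ∨ t): {n0, n1, n2, n3, n4, n5, n6}.

{n0, n1, n2, n3, n4, n5, n6}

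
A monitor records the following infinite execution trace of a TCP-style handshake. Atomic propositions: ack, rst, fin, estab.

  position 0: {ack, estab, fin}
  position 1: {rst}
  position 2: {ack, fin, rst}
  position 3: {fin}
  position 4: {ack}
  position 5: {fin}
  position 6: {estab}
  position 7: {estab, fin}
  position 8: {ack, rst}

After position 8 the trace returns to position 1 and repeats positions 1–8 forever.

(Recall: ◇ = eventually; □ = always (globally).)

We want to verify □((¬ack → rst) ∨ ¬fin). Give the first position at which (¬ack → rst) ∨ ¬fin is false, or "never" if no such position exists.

Check (¬ack → rst) ∨ ¬fin at each position in order: 0 ✓, 1 ✓, 2 ✓.
At position 3 the labels are {fin}, so (¬ack → rst) ∨ ¬fin is false there. This is the first violation.

3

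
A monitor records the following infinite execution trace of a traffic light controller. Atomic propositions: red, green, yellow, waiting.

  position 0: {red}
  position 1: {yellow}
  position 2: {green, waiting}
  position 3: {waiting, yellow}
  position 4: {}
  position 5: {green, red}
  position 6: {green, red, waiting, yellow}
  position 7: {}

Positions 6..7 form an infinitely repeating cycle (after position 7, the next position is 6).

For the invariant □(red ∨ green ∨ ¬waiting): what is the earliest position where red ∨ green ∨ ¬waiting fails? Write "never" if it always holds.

Check red ∨ green ∨ ¬waiting at each position in order: 0 ✓, 1 ✓, 2 ✓.
At position 3 the labels are {waiting, yellow}, so red ∨ green ∨ ¬waiting is false there. This is the first violation.

3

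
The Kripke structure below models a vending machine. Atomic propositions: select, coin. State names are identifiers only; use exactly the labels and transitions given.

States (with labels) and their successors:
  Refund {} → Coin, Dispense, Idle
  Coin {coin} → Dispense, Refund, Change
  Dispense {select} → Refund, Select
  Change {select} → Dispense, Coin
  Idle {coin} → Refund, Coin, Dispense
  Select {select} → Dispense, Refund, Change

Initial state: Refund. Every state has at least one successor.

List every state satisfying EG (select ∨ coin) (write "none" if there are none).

States satisfying select ∨ coin: {Coin, Dispense, Change, Idle, Select}.
States satisfying EG (select ∨ coin): {Coin, Dispense, Change, Idle, Select}.

{Coin, Dispense, Change, Idle, Select}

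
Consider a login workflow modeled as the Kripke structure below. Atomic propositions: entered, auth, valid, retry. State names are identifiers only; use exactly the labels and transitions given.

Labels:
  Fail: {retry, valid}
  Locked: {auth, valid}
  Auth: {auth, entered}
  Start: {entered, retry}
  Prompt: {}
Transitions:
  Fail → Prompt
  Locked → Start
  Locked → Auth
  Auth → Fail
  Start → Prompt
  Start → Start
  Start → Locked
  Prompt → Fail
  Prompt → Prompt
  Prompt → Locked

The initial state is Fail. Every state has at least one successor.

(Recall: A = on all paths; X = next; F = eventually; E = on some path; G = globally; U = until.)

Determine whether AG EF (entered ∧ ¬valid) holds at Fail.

Holds

States satisfying EF (entered ∧ ¬valid): {Fail, Locked, Auth, Start, Prompt}.
States satisfying AG EF (entered ∧ ¬valid): {Fail, Locked, Auth, Start, Prompt}.
Every state reachable from Fail satisfies EF (entered ∧ ¬valid).
Fail ∈ Sat(AG EF (entered ∧ ¬valid)).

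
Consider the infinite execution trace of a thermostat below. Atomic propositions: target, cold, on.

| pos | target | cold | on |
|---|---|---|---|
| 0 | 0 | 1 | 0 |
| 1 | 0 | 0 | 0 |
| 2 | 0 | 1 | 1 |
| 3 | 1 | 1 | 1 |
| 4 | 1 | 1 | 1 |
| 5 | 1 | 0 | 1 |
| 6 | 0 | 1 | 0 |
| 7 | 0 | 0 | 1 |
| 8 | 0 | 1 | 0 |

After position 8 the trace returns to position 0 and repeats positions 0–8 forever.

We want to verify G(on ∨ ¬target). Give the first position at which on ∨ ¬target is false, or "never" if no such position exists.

on ∨ ¬target holds at every position 0..8, and those are all the positions the trace ever visits, so the invariant G(on ∨ ¬target) is never violated.

never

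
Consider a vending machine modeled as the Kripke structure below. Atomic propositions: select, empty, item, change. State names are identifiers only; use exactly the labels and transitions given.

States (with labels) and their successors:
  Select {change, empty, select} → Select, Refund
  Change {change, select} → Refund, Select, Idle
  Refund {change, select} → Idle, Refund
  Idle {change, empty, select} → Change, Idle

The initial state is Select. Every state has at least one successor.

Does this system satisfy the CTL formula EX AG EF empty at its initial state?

Satisfied

States satisfying AG EF empty: {Select, Change, Refund, Idle}.
States satisfying EX AG EF empty: {Select, Change, Refund, Idle}.
Select ∈ Sat(EX AG EF empty).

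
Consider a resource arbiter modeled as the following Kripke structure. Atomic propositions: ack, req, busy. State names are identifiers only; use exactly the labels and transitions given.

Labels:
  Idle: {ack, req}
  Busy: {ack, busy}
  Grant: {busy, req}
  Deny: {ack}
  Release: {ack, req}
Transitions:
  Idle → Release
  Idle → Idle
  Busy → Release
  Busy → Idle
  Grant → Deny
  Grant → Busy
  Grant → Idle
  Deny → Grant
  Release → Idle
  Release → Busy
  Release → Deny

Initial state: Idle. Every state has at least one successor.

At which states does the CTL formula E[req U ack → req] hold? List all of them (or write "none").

{Idle, Grant, Release}

States satisfying req: {Idle, Grant, Release}.
States satisfying ack → req: {Idle, Grant, Release}.
States satisfying E[req U ack → req]: {Idle, Grant, Release}.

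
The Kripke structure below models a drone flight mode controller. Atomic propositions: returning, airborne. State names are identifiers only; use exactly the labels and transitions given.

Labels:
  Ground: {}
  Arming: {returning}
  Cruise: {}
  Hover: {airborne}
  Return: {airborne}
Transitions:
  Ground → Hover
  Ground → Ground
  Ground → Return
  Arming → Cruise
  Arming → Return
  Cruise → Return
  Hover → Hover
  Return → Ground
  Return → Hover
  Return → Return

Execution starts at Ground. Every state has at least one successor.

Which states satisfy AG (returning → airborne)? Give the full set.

{Ground, Cruise, Hover, Return}

States satisfying returning → airborne: {Ground, Cruise, Hover, Return}.
States satisfying AG (returning → airborne): {Ground, Cruise, Hover, Return}.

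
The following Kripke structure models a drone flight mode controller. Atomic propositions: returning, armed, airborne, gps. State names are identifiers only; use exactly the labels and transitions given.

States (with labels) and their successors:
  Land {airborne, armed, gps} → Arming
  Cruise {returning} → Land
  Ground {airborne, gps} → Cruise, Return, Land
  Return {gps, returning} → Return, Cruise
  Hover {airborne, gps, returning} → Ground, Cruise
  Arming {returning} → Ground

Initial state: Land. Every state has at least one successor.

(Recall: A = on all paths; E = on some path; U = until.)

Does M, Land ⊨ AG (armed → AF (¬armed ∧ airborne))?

Yes

States satisfying armed → AF (¬armed ∧ airborne): {Land, Cruise, Ground, Return, Hover, Arming}.
States satisfying AG (armed → AF (¬armed ∧ airborne)): {Land, Cruise, Ground, Return, Hover, Arming}.
Every state reachable from Land satisfies armed → AF (¬armed ∧ airborne).
Land ∈ Sat(AG (armed → AF (¬armed ∧ airborne))).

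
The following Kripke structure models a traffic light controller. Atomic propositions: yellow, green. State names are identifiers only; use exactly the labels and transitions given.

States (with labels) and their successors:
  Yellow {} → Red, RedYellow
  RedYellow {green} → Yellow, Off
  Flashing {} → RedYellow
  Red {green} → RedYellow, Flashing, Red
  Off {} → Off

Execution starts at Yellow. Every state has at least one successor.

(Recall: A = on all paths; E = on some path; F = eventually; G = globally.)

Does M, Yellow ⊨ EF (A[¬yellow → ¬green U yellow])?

Does not hold

States satisfying A[¬yellow → ¬green U yellow]: ∅.
States satisfying EF (A[¬yellow → ¬green U yellow]): ∅.
No suitable path/successor from Yellow witnesses the formula.
Yellow ∉ Sat(EF (A[¬yellow → ¬green U yellow])).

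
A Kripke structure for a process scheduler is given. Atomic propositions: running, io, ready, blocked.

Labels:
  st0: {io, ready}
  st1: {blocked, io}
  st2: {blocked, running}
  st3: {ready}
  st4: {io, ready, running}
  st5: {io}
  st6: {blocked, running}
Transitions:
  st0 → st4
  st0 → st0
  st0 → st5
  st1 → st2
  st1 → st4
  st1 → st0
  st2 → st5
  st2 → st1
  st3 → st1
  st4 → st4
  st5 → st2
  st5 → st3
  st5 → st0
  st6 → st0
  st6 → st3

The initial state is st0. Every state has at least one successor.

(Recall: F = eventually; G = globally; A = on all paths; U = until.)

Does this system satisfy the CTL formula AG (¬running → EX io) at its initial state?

Yes

States satisfying ¬running → EX io: {st0, st1, st2, st3, st4, st5, st6}.
States satisfying AG (¬running → EX io): {st0, st1, st2, st3, st4, st5, st6}.
Every state reachable from st0 satisfies ¬running → EX io.
st0 ∈ Sat(AG (¬running → EX io)).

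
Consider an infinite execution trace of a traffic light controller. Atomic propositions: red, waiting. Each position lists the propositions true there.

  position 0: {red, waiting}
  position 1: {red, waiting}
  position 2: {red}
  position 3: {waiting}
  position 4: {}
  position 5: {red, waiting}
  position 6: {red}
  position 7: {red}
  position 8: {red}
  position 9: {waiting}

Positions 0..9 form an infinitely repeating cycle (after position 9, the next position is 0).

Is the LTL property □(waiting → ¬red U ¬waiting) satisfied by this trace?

Violated

waiting → ¬red U ¬waiting must hold at every position from 0 onward. It fails at position 0, so □(waiting → ¬red U ¬waiting) is false.
Positions where waiting holds: 0, 1, 3, 5, 9.
Check ¬red U ¬waiting at each: 0→fails, 1→fails, 3→ok, 5→fails, 9→fails.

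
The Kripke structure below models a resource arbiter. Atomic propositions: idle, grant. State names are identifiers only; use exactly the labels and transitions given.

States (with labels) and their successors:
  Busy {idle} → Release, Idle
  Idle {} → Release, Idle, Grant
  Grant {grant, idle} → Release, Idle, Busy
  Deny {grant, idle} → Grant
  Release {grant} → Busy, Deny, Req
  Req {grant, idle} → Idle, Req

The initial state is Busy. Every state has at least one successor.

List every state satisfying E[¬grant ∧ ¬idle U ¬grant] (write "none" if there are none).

States satisfying ¬grant ∧ ¬idle: {Idle}.
States satisfying ¬grant: {Busy, Idle}.
States satisfying E[¬grant ∧ ¬idle U ¬grant]: {Busy, Idle}.

{Busy, Idle}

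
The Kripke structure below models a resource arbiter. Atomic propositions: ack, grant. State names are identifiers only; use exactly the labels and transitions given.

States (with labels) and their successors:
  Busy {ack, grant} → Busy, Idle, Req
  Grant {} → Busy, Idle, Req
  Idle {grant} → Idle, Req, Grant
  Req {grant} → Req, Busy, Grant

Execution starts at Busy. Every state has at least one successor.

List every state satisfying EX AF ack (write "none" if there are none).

States satisfying AF ack: {Busy}.
States satisfying EX AF ack: {Busy, Grant, Req}.

{Busy, Grant, Req}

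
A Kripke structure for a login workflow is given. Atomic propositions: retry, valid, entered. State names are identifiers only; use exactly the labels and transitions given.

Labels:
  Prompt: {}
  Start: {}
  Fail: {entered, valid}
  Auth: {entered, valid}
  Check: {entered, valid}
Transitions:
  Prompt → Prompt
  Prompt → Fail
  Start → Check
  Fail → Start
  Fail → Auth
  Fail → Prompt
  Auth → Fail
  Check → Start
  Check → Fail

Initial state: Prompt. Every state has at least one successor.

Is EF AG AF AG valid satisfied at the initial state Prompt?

No

States satisfying AG AF AG valid: ∅.
States satisfying EF AG AF AG valid: ∅.
No suitable path/successor from Prompt witnesses the formula.
Prompt ∉ Sat(EF AG AF AG valid).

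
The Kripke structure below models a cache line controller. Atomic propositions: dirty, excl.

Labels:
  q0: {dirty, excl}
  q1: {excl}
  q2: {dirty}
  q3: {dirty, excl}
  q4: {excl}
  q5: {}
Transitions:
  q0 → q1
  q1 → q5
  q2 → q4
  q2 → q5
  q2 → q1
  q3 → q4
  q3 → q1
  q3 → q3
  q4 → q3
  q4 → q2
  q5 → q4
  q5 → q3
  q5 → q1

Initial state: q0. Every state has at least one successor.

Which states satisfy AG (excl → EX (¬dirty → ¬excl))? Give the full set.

{q1, q2, q3, q4, q5}

States satisfying excl → EX (¬dirty → ¬excl): {q1, q2, q3, q4, q5}.
States satisfying AG (excl → EX (¬dirty → ¬excl)): {q1, q2, q3, q4, q5}.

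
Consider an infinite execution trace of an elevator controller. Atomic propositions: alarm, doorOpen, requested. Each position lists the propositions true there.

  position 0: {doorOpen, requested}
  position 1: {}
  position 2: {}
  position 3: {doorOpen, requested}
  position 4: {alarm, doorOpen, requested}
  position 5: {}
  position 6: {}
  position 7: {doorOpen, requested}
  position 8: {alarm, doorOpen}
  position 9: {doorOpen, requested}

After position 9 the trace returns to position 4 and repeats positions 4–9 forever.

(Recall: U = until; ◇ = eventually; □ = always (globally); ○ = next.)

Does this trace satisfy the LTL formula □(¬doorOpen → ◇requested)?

¬doorOpen → ◇requested holds at every position 0..9, and those are all positions ever visited, so □(¬doorOpen → ◇requested) holds.
Positions where ¬doorOpen holds: 1, 2, 5, 6.
Check ◇requested at each: 1→ok, 2→ok, 5→ok, 6→ok.

Holds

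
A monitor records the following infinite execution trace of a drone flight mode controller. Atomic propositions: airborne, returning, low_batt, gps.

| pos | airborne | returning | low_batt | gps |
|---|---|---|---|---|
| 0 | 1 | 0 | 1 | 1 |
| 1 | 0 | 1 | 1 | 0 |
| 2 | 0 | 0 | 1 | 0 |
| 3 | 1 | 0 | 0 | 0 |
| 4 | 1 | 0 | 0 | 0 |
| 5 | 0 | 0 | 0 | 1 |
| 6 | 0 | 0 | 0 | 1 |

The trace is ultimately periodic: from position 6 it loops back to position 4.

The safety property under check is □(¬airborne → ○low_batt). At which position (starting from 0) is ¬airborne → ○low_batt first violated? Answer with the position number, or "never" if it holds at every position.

Check ¬airborne → ○low_batt at each position in order: 0 ✓, 1 ✓.
At position 2 the labels are {low_batt} and the next position 3 has {airborne}, so ¬airborne → ○low_batt is false there. This is the first violation.

2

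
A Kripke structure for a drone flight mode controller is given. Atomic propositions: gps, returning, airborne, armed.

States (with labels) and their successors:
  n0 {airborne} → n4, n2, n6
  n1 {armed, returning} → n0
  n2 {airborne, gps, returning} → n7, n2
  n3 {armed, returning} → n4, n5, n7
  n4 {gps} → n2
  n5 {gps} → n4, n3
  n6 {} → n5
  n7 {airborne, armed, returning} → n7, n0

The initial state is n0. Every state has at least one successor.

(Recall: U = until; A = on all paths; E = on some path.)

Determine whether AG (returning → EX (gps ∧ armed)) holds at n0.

Does not hold

States satisfying returning → EX (gps ∧ armed): {n0, n4, n5, n6}.
States satisfying AG (returning → EX (gps ∧ armed)): ∅.
n2 is reachable from n0 and violates returning → EX (gps ∧ armed), so AG fails at n0.
n0 ∉ Sat(AG (returning → EX (gps ∧ armed))).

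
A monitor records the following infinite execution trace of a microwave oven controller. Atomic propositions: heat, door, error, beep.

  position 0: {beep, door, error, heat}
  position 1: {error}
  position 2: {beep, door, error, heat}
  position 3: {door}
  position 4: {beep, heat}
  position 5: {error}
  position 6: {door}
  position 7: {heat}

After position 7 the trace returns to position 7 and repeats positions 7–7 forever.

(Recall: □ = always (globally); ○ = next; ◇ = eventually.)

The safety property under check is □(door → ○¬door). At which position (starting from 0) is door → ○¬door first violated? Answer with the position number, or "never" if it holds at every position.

Check door → ○¬door at each position in order: 0 ✓, 1 ✓.
At position 2 the labels are {beep, door, error, heat} and the next position 3 has {door}, so door → ○¬door is false there. This is the first violation.

2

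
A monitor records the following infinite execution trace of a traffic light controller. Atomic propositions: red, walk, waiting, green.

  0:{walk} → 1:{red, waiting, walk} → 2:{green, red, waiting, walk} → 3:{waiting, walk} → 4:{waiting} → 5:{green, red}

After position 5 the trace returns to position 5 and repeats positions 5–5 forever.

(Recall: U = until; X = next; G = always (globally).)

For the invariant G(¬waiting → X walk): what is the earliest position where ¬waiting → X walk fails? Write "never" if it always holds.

Check ¬waiting → X walk at each position in order: 0 ✓, 1 ✓, 2 ✓, 3 ✓, 4 ✓.
At position 5 the labels are {green, red} and the next position 5 has {green, red}, so ¬waiting → X walk is false there. This is the first violation.

5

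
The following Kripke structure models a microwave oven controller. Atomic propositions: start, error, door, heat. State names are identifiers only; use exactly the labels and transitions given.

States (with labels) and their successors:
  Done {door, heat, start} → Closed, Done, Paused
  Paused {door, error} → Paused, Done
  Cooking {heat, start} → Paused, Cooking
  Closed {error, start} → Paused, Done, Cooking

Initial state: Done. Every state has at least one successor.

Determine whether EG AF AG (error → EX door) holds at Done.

Holds

States satisfying AF AG (error → EX door): {Done, Paused, Cooking, Closed}.
States satisfying EG AF AG (error → EX door): {Done, Paused, Cooking, Closed}.
Done ∈ Sat(EG AF AG (error → EX door)).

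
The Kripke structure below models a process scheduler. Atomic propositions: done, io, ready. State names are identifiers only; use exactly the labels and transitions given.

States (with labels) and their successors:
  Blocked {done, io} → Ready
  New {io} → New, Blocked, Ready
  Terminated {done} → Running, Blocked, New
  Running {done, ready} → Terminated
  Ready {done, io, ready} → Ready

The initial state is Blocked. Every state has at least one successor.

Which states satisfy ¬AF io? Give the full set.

States satisfying io: {Blocked, New, Ready}.
States satisfying AF io: {Blocked, New, Ready}.
States satisfying ¬AF io: {Terminated, Running}.

{Terminated, Running}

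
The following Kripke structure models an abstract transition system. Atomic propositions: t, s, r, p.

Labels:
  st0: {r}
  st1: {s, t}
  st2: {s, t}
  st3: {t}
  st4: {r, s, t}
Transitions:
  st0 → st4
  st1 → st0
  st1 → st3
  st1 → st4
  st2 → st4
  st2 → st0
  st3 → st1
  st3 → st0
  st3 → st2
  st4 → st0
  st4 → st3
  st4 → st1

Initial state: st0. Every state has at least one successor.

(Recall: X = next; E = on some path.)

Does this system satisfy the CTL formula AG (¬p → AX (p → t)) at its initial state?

States satisfying ¬p → AX (p → t): {st0, st1, st2, st3, st4}.
States satisfying AG (¬p → AX (p → t)): {st0, st1, st2, st3, st4}.
Every state reachable from st0 satisfies ¬p → AX (p → t).
st0 ∈ Sat(AG (¬p → AX (p → t))).

Satisfied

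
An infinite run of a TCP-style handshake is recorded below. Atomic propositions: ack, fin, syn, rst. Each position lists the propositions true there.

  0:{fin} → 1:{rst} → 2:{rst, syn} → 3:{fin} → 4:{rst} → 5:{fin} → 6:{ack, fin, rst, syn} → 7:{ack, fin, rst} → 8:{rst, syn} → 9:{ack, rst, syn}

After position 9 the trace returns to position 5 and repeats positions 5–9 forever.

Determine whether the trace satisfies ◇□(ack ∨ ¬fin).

□(ack ∨ ¬fin) is false at every position 0..9, so it never becomes true and ◇□(ack ∨ ¬fin) fails.

Violated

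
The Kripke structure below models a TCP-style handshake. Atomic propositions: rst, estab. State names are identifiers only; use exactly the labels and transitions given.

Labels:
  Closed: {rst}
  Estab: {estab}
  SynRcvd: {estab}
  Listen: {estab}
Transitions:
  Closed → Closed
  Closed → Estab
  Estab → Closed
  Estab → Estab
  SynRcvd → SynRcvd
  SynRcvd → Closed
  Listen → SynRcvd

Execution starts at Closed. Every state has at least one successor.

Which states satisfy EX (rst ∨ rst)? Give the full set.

States satisfying rst ∨ rst: {Closed}.
States satisfying EX (rst ∨ rst): {Closed, Estab, SynRcvd}.

{Closed, Estab, SynRcvd}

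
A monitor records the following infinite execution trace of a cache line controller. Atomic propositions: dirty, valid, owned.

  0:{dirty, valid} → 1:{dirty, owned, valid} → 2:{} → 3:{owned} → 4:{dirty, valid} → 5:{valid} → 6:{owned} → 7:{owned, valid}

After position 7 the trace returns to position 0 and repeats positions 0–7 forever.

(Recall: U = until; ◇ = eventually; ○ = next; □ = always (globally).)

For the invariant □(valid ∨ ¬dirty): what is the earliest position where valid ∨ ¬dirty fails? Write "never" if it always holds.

never

valid ∨ ¬dirty holds at every position 0..7, and those are all the positions the trace ever visits, so the invariant □(valid ∨ ¬dirty) is never violated.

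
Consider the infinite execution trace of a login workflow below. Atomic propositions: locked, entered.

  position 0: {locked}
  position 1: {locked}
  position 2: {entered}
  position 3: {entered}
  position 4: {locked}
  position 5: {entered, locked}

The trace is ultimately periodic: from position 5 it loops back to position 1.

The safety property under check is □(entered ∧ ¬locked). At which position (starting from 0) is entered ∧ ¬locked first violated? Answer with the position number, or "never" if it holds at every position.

At position 0 the labels are {locked}, so entered ∧ ¬locked is false there. This is the first violation.

0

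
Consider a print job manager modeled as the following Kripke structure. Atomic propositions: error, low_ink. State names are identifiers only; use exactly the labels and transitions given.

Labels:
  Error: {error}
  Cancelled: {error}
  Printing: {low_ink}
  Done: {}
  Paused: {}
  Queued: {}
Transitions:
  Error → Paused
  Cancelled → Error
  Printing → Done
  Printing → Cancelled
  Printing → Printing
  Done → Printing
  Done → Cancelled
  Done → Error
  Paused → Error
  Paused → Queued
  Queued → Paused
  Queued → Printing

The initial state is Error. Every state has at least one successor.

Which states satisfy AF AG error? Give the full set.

States satisfying AG error: ∅.
States satisfying AF AG error: ∅.

none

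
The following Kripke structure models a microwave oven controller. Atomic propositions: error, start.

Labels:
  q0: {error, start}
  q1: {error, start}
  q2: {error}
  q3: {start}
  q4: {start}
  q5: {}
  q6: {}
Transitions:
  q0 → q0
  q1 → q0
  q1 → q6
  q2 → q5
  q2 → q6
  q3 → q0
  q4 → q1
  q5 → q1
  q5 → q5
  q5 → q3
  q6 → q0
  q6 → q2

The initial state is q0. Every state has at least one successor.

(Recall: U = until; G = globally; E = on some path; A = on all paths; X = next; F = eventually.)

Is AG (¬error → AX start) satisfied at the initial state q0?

Holds

States satisfying ¬error → AX start: {q0, q1, q2, q3, q4}.
States satisfying AG (¬error → AX start): {q0, q3}.
Every state reachable from q0 satisfies ¬error → AX start.
q0 ∈ Sat(AG (¬error → AX start)).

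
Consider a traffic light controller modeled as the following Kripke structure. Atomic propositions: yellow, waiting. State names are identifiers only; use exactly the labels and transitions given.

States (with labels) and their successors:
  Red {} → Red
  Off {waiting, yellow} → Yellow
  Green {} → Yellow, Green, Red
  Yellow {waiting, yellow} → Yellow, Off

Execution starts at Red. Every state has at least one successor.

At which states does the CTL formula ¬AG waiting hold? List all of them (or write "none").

{Red, Green}

States satisfying waiting: {Off, Yellow}.
States satisfying AG waiting: {Off, Yellow}.
States satisfying ¬AG waiting: {Red, Green}.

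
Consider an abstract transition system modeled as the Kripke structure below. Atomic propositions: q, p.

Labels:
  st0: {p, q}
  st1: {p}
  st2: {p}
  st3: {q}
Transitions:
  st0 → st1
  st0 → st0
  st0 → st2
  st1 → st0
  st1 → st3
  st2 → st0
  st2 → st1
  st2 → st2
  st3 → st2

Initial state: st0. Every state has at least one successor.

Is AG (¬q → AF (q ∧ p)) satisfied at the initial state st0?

States satisfying ¬q → AF (q ∧ p): {st0, st3}.
States satisfying AG (¬q → AF (q ∧ p)): ∅.
st1 is reachable from st0 and violates ¬q → AF (q ∧ p), so AG fails at st0.
st0 ∉ Sat(AG (¬q → AF (q ∧ p))).

No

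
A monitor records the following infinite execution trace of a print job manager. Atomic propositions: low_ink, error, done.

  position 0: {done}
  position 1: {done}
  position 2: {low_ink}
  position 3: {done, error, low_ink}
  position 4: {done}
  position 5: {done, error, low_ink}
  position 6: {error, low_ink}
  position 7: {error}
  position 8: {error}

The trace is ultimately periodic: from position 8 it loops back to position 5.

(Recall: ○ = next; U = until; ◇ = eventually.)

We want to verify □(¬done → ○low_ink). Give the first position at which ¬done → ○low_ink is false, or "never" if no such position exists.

Check ¬done → ○low_ink at each position in order: 0 ✓, 1 ✓, 2 ✓, 3 ✓, 4 ✓, 5 ✓.
At position 6 the labels are {error, low_ink} and the next position 7 has {error}, so ¬done → ○low_ink is false there. This is the first violation.

6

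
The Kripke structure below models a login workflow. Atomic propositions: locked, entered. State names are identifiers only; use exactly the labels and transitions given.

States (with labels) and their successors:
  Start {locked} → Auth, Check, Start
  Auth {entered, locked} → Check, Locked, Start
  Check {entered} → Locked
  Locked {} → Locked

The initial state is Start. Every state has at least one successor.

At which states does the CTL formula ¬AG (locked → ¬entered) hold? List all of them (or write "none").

{Start, Auth}

States satisfying locked → ¬entered: {Start, Check, Locked}.
States satisfying AG (locked → ¬entered): {Check, Locked}.
States satisfying ¬AG (locked → ¬entered): {Start, Auth}.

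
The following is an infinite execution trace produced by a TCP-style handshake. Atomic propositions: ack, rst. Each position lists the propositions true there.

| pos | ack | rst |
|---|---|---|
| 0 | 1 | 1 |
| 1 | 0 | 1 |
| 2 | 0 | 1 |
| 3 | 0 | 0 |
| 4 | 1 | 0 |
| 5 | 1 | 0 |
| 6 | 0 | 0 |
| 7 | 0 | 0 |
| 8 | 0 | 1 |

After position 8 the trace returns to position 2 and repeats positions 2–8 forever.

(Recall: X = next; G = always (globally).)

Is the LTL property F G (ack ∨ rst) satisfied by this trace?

G (ack ∨ rst) is false at every position 0..8, so it never becomes true and F G (ack ∨ rst) fails.

Does not hold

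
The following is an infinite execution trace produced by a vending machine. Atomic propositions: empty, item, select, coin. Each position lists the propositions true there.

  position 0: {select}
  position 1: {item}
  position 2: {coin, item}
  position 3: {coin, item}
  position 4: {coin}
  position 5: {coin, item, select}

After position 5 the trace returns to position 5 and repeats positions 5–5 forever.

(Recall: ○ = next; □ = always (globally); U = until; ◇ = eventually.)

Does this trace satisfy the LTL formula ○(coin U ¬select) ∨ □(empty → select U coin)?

Satisfied

The position after 0 is 1; coin U ¬select is true there.
empty → select U coin holds at every position 0..5, and those are all positions ever visited, so □(empty → select U coin) holds.
At position 0: ○(coin U ¬select) is true; □(empty → select U coin) is true; so ○(coin U ¬select) ∨ □(empty → select U coin) is true.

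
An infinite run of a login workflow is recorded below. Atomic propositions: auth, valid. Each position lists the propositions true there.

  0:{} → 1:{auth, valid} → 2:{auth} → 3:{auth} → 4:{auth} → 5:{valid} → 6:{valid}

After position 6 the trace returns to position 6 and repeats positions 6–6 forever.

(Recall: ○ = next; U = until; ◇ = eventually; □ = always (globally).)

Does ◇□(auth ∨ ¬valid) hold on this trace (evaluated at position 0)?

Does not hold

□(auth ∨ ¬valid) is false at every position 0..6, so it never becomes true and ◇□(auth ∨ ¬valid) fails.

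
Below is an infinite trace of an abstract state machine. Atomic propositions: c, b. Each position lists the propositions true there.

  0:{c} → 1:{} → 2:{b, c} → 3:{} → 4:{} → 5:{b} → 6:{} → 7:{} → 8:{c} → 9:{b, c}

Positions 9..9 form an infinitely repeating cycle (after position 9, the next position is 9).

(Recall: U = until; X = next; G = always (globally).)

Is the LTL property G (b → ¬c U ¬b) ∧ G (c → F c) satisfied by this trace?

b → ¬c U ¬b must hold at every position from 0 onward. It fails at position 2, so G (b → ¬c U ¬b) is false.
Positions where b holds: 2, 5, 9.
Check ¬c U ¬b at each: 2→fails, 5→ok, 9→fails.
c → F c holds at every position 0..9, and those are all positions ever visited, so G (c → F c) holds.
Positions where c holds: 0, 2, 8, 9.
Check F c at each: 0→ok, 2→ok, 8→ok, 9→ok.
At position 0: G (b → ¬c U ¬b) is false; G (c → F c) is true; so G (b → ¬c U ¬b) ∧ G (c → F c) is false.

Does not hold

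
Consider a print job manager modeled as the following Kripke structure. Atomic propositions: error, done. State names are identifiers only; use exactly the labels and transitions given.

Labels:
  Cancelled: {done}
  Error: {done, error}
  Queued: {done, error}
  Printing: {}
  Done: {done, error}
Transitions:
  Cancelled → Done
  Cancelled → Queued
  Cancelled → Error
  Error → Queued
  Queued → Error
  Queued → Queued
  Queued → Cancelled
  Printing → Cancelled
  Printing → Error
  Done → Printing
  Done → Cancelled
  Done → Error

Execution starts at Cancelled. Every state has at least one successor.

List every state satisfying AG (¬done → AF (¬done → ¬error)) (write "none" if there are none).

{Cancelled, Error, Queued, Printing, Done}

States satisfying ¬done → AF (¬done → ¬error): {Cancelled, Error, Queued, Printing, Done}.
States satisfying AG (¬done → AF (¬done → ¬error)): {Cancelled, Error, Queued, Printing, Done}.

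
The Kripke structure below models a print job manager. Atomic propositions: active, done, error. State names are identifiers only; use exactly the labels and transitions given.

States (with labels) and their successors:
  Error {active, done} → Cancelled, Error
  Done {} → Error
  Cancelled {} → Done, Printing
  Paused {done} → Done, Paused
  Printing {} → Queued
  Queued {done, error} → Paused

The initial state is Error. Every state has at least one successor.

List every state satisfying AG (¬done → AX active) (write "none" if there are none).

States satisfying ¬done → AX active: {Error, Done, Paused, Queued}.
States satisfying AG (¬done → AX active): ∅.

none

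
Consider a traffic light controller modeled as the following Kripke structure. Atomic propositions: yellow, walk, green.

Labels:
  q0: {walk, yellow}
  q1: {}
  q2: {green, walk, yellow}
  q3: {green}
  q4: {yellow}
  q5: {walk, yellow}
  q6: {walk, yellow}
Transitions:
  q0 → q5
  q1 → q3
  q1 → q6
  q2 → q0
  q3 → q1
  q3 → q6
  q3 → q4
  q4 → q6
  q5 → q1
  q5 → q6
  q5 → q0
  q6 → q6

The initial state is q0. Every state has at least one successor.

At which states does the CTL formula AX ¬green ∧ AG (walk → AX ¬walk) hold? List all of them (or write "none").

States satisfying ¬green: {q0, q1, q4, q5, q6}.
States satisfying AX ¬green: {q0, q2, q3, q4, q5, q6}.
States satisfying walk → AX ¬walk: {q1, q3, q4}.
States satisfying AG (walk → AX ¬walk): ∅.
States satisfying AX ¬green ∧ AG (walk → AX ¬walk): ∅.

none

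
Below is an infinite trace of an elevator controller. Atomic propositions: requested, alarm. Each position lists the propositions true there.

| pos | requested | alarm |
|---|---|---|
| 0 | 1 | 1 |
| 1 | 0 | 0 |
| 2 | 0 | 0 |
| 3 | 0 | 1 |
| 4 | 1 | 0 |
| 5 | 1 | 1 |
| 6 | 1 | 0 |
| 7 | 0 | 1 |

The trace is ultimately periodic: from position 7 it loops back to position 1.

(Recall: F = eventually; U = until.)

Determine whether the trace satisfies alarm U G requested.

Does not hold

Walking from position 0: at position 1, G requested has not yet held and alarm fails, so alarm U G requested is false.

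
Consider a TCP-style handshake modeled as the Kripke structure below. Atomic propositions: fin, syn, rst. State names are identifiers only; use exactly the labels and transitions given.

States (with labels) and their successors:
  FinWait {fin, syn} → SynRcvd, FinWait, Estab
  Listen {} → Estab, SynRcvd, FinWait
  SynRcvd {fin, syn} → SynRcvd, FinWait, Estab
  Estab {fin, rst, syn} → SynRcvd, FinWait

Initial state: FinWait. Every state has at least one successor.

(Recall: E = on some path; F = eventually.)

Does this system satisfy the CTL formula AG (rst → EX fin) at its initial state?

States satisfying rst → EX fin: {FinWait, Listen, SynRcvd, Estab}.
States satisfying AG (rst → EX fin): {FinWait, Listen, SynRcvd, Estab}.
Every state reachable from FinWait satisfies rst → EX fin.
FinWait ∈ Sat(AG (rst → EX fin)).

Yes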